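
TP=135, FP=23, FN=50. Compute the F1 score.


Precision = 135/158 = 0.8544
Recall = 135/185 = 0.7297
F1 = 2·P·R/(P+R) = 2·TP/(2·TP+FP+FN) = 270/(270+23+50) = 270/343 = 0.7872

0.7872


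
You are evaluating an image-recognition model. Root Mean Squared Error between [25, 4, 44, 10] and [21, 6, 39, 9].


MSE = 46/4 = 11.5
RMSE = √(46/4) = 3.3912

3.3912


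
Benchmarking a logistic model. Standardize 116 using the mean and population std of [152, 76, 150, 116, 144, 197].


μ = 139.1667, σ = 36.9162
z = (116 - 139.1667)/36.9162 = -0.6275

-0.6275


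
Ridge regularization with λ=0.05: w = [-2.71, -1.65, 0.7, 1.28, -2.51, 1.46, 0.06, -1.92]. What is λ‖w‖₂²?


‖w‖₂² = (-2.71)² + (-1.65)² + (0.7)² + (1.28)² + (-2.51)² + (1.46)² + (0.06)² + (-1.92)²
     = 7.3441 + 2.7225 + 0.49 + 1.6384 + 6.3001 + 2.1316 + 0.0036 + 3.6864
     = 24.3167
λ·‖w‖₂² = 0.05·24.3167 = 1.215835

1.215835


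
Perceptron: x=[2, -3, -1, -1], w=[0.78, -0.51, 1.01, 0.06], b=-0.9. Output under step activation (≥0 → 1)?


z = (2)·(0.78) + (-3)·(-0.51) + (-1)·(1.01) + (-1)·(0.06) - 0.9
  = 1.12
step(z) = 1 (z≥0)

1


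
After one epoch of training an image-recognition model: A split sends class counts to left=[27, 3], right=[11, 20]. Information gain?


Parent = [38, 23], H_parent = 0.9559
H_left = 0.469 (n=30), H_right = 0.9383 (n=31)
H_children = (30/61)·0.469 + (31/61)·0.9383 = 0.7075
IG = 0.9559 - 0.7075 = 0.2484

0.2484


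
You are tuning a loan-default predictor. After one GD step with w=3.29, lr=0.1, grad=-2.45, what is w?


w_new = w - α·∇
= 3.29 - 0.1·-2.45
= 3.29 + 0.245
= 3.535

3.535


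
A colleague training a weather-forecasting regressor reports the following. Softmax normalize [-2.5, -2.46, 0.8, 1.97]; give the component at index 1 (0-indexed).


Exponentials: e^-2.5=0.0821, e^-2.46=0.0854, e^0.8=2.2255, e^1.97=7.1707
Sum = 9.5637
Softmax = [0.0086, 0.0089, 0.2327, 0.7498]
p[1] = 0.0854/9.5637 = 0.0089

0.0089


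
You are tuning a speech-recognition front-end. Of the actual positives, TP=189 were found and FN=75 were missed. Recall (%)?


Recall = TP/(TP+FN)
= 189/(189+75)
= 189/264 = 71.59%

71.59%


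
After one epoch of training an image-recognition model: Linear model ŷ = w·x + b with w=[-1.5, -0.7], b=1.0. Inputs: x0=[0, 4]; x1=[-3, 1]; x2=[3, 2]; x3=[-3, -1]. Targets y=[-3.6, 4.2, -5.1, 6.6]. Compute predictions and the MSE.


ŷ0 = (-1.5)·(0) + (-0.7)·(4) + 1.0 = -1.8
ŷ1 = (-1.5)·(-3) + (-0.7)·(1) + 1.0 = 4.8
ŷ2 = (-1.5)·(3) + (-0.7)·(2) + 1.0 = -4.9
ŷ3 = (-1.5)·(-3) + (-0.7)·(-1) + 1.0 = 6.2
errors² = [3.24, 0.36, 0.04, 0.16]
MSE = 3.8000/4 = 0.95

0.95


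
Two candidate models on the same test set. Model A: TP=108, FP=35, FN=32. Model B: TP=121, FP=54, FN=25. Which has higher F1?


Model A: P=108/143=0.7552, R=108/140=0.7714, F1=2PR/(P+R)=2TP/(2TP+FP+FN)=216/283=0.7633
Model B: P=121/175=0.6914, R=121/146=0.8288, F1=2PR/(P+R)=2TP/(2TP+FP+FN)=242/321=0.7539
0.7633 > 0.7539 → Model A

Model A


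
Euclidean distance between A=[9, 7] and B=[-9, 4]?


d = √((9+ 9)² + (7-4)²)
  = √(324 + 9)
  = √333 = 18.2483

18.2483


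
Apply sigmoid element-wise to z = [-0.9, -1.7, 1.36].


σ(-0.9) = 1/(1+e^0.9) = 0.2891
σ(-1.7) = 1/(1+e^1.7) = 0.1545
σ(1.36) = 1/(1+e^-1.36) = 0.7958
result = [0.2891, 0.1545, 0.7958]

[0.2891, 0.1545, 0.7958]


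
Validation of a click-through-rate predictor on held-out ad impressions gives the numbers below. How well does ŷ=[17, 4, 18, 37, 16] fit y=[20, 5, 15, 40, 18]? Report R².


ȳ = 19.6
SS_res = Σ(y-ŷ)² = 32
SS_tot = Σ(y-ȳ)² = 653.2
R² = 1 - SS_res/SS_tot = 1 - 0.049 = 0.951

0.951


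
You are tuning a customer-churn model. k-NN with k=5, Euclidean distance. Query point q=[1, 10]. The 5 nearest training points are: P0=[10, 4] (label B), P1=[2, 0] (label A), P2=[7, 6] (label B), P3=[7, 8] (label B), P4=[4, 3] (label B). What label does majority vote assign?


d(q,P0) = 10.8167  (label B)
d(q,P1) = 10.0499  (label A)
d(q,P2) = 7.2111  (label B)
d(q,P3) = 6.3246  (label B)
d(q,P4) = 7.6158  (label B)
Votes: A=1, B=4
Majority → B

B


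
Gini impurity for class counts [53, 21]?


Probabilities: [53/74, 21/74] ≈ [0.7162, 0.2838]
Σpᵢ² = (2809 + 441)/74² = 3250/5476
Gini = 1 - Σpᵢ² = 1 - 3250/5476 = 0.4065

0.4065


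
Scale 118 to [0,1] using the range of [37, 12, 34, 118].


min=12, max=118
(118-12)/(118-12) = 106/106 = 1.0

1.0


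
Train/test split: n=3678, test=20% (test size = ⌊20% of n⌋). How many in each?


Test = ⌊3678·20/100⌋ = 735
Train = 3678 - 735 = 2943

Train: 2943, Test: 735


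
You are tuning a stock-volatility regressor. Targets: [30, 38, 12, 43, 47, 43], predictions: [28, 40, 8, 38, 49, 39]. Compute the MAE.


Absolute errors: |30-28|=2, |38-40|=2, |12-8|=4, |43-38|=5, |47-49|=2, |43-39|=4
Sum = 19
MAE = 19/6 = 19/6

19/6


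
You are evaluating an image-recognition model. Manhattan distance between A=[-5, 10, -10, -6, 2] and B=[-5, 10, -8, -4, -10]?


d = |-5+ 5| + |10-10| + |-10+ 8| + |-6+ 4| + |2+ 10|
  = 0 + 0 + 2 + 2 + 12
  = 16

16


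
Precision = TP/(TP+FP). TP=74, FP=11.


Precision = TP/(TP+FP)
= 74/(74+11)
= 74/85 = 87.06%

87.06%


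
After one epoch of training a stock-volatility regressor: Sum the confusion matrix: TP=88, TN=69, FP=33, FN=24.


Total = TP + TN + FP + FN
= 88 + 69 + 33 + 24
= 214
(Predicted positive: 121, predicted negative: 93)

214


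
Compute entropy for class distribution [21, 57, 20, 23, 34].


Probabilities: [21/155, 57/155, 20/155, 23/155, 34/155] ≈ [0.1355, 0.3677, 0.129, 0.1484, 0.2194]
H = -((21/155)·log₂(21/155) + (57/155)·log₂(57/155) + (20/155)·log₂(20/155) + (23/155)·log₂(23/155) + (34/155)·log₂(34/155))
  = 2.1912 bits

2.1912 bits


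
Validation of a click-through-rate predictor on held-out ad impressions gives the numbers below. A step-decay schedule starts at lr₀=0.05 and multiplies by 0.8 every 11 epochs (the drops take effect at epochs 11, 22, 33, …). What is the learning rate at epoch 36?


n_drops = ⌊36/11⌋ = 3
lr = 0.05·0.8^3 = 0.05·0.512 = 0.0256

0.0256


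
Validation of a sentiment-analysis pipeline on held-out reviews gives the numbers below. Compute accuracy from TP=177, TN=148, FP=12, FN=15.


Accuracy = (TP+TN)/(TP+TN+FP+FN)
= (177+148)/(352)
= 325/352 = 92.33%

92.33%


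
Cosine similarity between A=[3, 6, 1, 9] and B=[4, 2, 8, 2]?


A·B = 3·4 + 6·2 + 1·8 + 9·2 = 50
‖A‖ = √127 = 11.2694, ‖B‖ = √88 = 9.3808
cos = 50/(√127·√88) = 50/√11176 = 0.473

0.473


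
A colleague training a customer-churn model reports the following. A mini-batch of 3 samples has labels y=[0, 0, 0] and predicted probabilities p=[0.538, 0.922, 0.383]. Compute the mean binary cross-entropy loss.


L[0] = -ln(1-0.538) = -ln(0.462) = 0.7722
L[1] = -ln(1-0.922) = -ln(0.078) = 2.551
L[2] = -ln(1-0.383) = -ln(0.617) = 0.4829
mean = (0.7722 + 2.551 + 0.4829)/3 = 1.2687

1.2687


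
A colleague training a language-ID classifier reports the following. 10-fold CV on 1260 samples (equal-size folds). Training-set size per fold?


Fold size = 1260/10 = 126
Training per fold = 1260 - 126 = 1134

1134


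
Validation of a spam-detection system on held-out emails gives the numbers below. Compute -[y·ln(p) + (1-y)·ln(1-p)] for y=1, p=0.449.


BCE = -[y·ln(p) + (1-y)·ln(1-p)]
= -1·ln(0.449) - 0
= -ln(0.449) = 0.8007

0.8007


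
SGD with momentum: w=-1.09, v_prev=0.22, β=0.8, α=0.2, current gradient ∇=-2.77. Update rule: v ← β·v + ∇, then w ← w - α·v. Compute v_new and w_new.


v_new = 0.8·0.22 - 2.77 = 0.176 - 2.77 = -2.594
w_new = -1.09 - 0.2·-2.594 = -1.09 + 0.5188 = -0.5712

v_new=-2.594, w_new=-0.5712


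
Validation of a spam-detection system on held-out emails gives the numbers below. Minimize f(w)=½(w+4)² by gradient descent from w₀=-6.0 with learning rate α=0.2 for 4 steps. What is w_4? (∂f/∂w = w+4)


step 1: grad = -6+4 = -2; w = -6 - 0.2·(-2) = -5.6
step 2: grad = -5.6+4 = -1.6; w = -5.6 - 0.2·(-1.6) = -5.28
step 3: grad = -5.28+4 = -1.28; w = -5.28 - 0.2·(-1.28) = -5.024
step 4: grad = -5.024+4 = -1.024; w = -5.024 - 0.2·(-1.024) = -4.8192

-4.8192


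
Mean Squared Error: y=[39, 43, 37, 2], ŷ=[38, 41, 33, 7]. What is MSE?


Squared errors: (39-38)²=1, (43-41)²=4, (37-33)²=16, (2-7)²=25
Sum = 46
MSE = 46/4 = 23/2

23/2


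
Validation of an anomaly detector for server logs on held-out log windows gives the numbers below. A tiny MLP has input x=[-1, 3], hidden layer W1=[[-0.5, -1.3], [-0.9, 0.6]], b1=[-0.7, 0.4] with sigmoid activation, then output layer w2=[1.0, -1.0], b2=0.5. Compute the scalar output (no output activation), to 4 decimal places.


z1[0] = (-0.5)·(-1) + (-1.3)·(3) - 0.7 = -4.1
z1[1] = (-0.9)·(-1) + (0.6)·(3) + 0.4 = 3.1
h = sigmoid(z1) = [0.0163, 0.9569]
output = (1.0)·(0.0163) + (-1.0)·(0.9569) + 0.5 = -0.4406

-0.4406


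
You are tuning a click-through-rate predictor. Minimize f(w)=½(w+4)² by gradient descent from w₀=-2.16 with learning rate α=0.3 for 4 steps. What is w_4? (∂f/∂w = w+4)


step 1: grad = -2.16+4 = 1.84; w = -2.16 - 0.3·(1.84) = -2.712
step 2: grad = -2.712+4 = 1.288; w = -2.712 - 0.3·(1.288) = -3.0984
step 3: grad = -3.0984+4 = 0.9016; w = -3.0984 - 0.3·(0.9016) = -3.36888
step 4: grad = -3.36888+4 = 0.63112; w = -3.36888 - 0.3·(0.63112) = -3.558216

-3.558216


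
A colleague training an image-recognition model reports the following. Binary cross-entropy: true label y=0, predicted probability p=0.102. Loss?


BCE = -[y·ln(p) + (1-y)·ln(1-p)]
= -0 - 1·ln(1-0.102)
= -ln(0.898) = 0.1076

0.1076


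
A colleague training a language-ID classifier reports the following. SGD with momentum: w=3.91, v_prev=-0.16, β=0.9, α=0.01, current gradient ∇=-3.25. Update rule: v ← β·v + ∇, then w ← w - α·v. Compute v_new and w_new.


v_new = 0.9·-0.16 - 3.25 = -0.144 - 3.25 = -3.394
w_new = 3.91 - 0.01·-3.394 = 3.91 + 0.03394 = 3.94394

v_new=-3.394, w_new=3.94394


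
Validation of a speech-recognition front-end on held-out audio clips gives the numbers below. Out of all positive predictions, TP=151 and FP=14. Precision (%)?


Precision = TP/(TP+FP)
= 151/(151+14)
= 151/165 = 91.52%

91.52%


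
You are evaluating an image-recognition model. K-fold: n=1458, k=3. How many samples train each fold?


Fold size = 1458/3 = 486
Training per fold = 1458 - 486 = 972

972


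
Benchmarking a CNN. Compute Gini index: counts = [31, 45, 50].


Probabilities: [31/126, 45/126, 50/126] ≈ [0.246, 0.3571, 0.3968]
Σpᵢ² = (961 + 2025 + 2500)/126² = 5486/15876
Gini = 1 - Σpᵢ² = 1 - 5486/15876 = 0.6544

0.6544


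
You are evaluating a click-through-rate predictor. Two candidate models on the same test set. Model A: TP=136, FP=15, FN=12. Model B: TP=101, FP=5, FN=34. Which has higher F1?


Model A: P=136/151=0.9007, R=136/148=0.9189, F1=2PR/(P+R)=2TP/(2TP+FP+FN)=272/299=0.9097
Model B: P=101/106=0.9528, R=101/135=0.7481, F1=2PR/(P+R)=2TP/(2TP+FP+FN)=202/241=0.8382
0.9097 > 0.8382 → Model A

Model A


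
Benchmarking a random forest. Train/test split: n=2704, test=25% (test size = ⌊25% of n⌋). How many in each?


Test = ⌊2704·25/100⌋ = 676
Train = 2704 - 676 = 2028

Train: 2028, Test: 676


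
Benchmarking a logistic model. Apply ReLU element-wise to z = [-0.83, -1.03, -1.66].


ReLU(-0.83) = max(0, -0.83) = 0.0
ReLU(-1.03) = max(0, -1.03) = 0.0
ReLU(-1.66) = max(0, -1.66) = 0.0
result = [0.0, 0.0, 0.0]

[0.0, 0.0, 0.0]


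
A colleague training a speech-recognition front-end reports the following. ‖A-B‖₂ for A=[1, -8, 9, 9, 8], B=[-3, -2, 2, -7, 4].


d = √((1+ 3)² + (-8+ 2)² + (9-2)² + (9+ 7)² + (8-4)²)
  = √(16 + 36 + 49 + 256 + 16)
  = √373 = 19.3132

19.3132


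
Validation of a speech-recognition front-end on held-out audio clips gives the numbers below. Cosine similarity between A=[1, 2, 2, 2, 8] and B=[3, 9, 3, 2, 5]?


A·B = 1·3 + 2·9 + 2·3 + 2·2 + 8·5 = 71
‖A‖ = √77 = 8.775, ‖B‖ = √128 = 11.3137
cos = 71/(√77·√128) = 71/√9856 = 0.7152

0.7152


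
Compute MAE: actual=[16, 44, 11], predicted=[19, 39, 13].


Absolute errors: |16-19|=3, |44-39|=5, |11-13|=2
Sum = 10
MAE = 10/3 = 10/3

10/3


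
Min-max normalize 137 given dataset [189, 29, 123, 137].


min=29, max=189
(137-29)/(189-29) = 108/160 = 0.675

0.675


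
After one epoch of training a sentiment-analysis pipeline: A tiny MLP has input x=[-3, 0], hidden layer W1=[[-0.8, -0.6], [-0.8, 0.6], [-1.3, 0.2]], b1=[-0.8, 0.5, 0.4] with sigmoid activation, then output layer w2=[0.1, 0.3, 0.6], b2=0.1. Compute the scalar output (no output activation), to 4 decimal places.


z1[0] = (-0.8)·(-3) + (-0.6)·(0) - 0.8 = 1.6
z1[1] = (-0.8)·(-3) + (0.6)·(0) + 0.5 = 2.9
z1[2] = (-1.3)·(-3) + (0.2)·(0) + 0.4 = 4.3
h = sigmoid(z1) = [0.832, 0.9478, 0.9866]
output = (0.1)·(0.832) + (0.3)·(0.9478) + (0.6)·(0.9866) + 0.1 = 1.0595

1.0595


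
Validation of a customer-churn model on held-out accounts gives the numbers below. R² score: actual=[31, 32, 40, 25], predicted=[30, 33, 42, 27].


ȳ = 32
SS_res = Σ(y-ŷ)² = 10
SS_tot = Σ(y-ȳ)² = 114
R² = 1 - SS_res/SS_tot = 1 - 0.0877 = 0.9123

0.9123


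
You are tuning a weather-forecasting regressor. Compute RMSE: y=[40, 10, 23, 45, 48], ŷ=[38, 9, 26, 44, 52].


MSE = 31/5 = 6.2
RMSE = √(31/5) = 2.49

2.49


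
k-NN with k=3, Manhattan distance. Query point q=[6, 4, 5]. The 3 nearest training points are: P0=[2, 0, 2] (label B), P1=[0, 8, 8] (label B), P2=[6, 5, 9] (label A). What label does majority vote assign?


d(q,P0) = 11  (label B)
d(q,P1) = 13  (label B)
d(q,P2) = 5  (label A)
Votes: A=1, B=2
Majority → B

B


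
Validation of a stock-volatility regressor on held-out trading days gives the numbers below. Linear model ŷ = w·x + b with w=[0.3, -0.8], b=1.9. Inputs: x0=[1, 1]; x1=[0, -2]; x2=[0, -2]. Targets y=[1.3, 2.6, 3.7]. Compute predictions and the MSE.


ŷ0 = (0.3)·(1) + (-0.8)·(1) + 1.9 = 1.4
ŷ1 = (0.3)·(0) + (-0.8)·(-2) + 1.9 = 3.5
ŷ2 = (0.3)·(0) + (-0.8)·(-2) + 1.9 = 3.5
errors² = [0.01, 0.81, 0.04]
MSE = 0.8600/3 = 0.2867

0.2867


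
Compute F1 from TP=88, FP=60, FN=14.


Precision = 88/148 = 0.5946
Recall = 88/102 = 0.8627
F1 = 2·P·R/(P+R) = 2·TP/(2·TP+FP+FN) = 176/(176+60+14) = 176/250 = 0.704

0.704


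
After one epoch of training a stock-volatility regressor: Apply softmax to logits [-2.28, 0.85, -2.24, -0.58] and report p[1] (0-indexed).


Exponentials: e^-2.28=0.1023, e^0.85=2.3396, e^-2.24=0.1065, e^-0.58=0.5599
Sum = 3.1083
Softmax = [0.0329, 0.7527, 0.0342, 0.1801]
p[1] = 2.3396/3.1083 = 0.7527

0.7527


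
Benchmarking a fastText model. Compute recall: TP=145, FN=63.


Recall = TP/(TP+FN)
= 145/(145+63)
= 145/208 = 69.71%

69.71%


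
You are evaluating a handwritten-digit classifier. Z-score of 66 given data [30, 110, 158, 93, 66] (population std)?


μ = 91.4, σ = 42.8934
z = (66 - 91.4)/42.8934 = -0.5922

-0.5922


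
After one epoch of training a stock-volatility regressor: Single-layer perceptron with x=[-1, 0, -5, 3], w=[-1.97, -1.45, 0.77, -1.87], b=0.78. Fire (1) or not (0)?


z = (-1)·(-1.97) + (0)·(-1.45) + (-5)·(0.77) + (3)·(-1.87) + 0.78
  = -6.71
step(z) = 0 (z<0)

0


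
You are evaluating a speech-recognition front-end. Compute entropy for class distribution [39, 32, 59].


Probabilities: [39/130, 32/130, 59/130] ≈ [0.3, 0.2462, 0.4538]
H = -((39/130)·log₂(39/130) + (32/130)·log₂(32/130) + (59/130)·log₂(59/130))
  = 1.5362 bits

1.5362 bits


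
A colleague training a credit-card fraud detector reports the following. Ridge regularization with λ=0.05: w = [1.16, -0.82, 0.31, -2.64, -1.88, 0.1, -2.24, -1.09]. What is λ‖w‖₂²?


‖w‖₂² = (1.16)² + (-0.82)² + (0.31)² + (-2.64)² + (-1.88)² + (0.1)² + (-2.24)² + (-1.09)²
     = 1.3456 + 0.6724 + 0.0961 + 6.9696 + 3.5344 + 0.01 + 5.0176 + 1.1881
     = 18.8338
λ·‖w‖₂² = 0.05·18.8338 = 0.94169

0.94169


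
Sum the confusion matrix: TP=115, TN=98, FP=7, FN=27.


Total = TP + TN + FP + FN
= 115 + 98 + 7 + 27
= 247
(Predicted positive: 122, predicted negative: 125)

247


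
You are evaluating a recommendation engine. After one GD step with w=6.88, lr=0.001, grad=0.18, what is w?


w_new = w - α·∇
= 6.88 - 0.001·0.18
= 6.88 - 0.00018
= 6.87982

6.87982


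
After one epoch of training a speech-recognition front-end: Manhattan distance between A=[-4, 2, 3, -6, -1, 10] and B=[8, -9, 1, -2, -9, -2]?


d = |-4-8| + |2+ 9| + |3-1| + |-6+ 2| + |-1+ 9| + |10+ 2|
  = 12 + 11 + 2 + 4 + 8 + 12
  = 49

49


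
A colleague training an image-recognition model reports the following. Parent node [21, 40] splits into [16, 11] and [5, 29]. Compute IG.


Parent = [21, 40], H_parent = 0.9288
H_left = 0.9751 (n=27), H_right = 0.6024 (n=34)
H_children = (27/61)·0.9751 + (34/61)·0.6024 = 0.7674
IG = 0.9288 - 0.7674 = 0.1614

0.1614


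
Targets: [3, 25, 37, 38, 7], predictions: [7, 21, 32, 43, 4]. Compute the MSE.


Squared errors: (3-7)²=16, (25-21)²=16, (37-32)²=25, (38-43)²=25, (7-4)²=9
Sum = 91
MSE = 91/5 = 91/5

91/5


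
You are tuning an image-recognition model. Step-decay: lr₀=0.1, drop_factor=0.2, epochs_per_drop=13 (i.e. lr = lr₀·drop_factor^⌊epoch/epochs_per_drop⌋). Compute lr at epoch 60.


n_drops = ⌊60/13⌋ = 4
lr = 0.1·0.2^4 = 0.1·0.0016 = 0.00016

0.00016


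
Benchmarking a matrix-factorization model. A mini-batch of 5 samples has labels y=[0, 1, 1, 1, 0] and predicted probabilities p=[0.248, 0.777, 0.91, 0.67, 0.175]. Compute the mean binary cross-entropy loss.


L[0] = -ln(1-0.248) = -ln(0.752) = 0.285
L[1] = -ln(0.777) = 0.2523
L[2] = -ln(0.91) = 0.0943
L[3] = -ln(0.67) = 0.4005
L[4] = -ln(1-0.175) = -ln(0.825) = 0.1924
mean = (0.285 + 0.2523 + 0.0943 + 0.4005 + 0.1924)/5 = 0.2449

0.2449


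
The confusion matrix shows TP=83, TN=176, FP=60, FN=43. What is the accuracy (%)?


Accuracy = (TP+TN)/(TP+TN+FP+FN)
= (83+176)/(362)
= 259/362 = 71.55%

71.55%


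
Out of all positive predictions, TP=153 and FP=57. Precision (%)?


Precision = TP/(TP+FP)
= 153/(153+57)
= 153/210 = 72.86%

72.86%


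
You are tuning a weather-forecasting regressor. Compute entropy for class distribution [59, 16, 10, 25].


Probabilities: [59/110, 16/110, 10/110, 25/110] ≈ [0.5364, 0.1455, 0.0909, 0.2273]
H = -((59/110)·log₂(59/110) + (16/110)·log₂(16/110) + (10/110)·log₂(10/110) + (25/110)·log₂(25/110))
  = 1.6869 bits

1.6869 bits


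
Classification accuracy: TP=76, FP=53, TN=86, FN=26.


Accuracy = (TP+TN)/(TP+TN+FP+FN)
= (76+86)/(241)
= 162/241 = 67.22%

67.22%


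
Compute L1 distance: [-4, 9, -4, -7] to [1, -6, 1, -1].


d = |-4-1| + |9+ 6| + |-4-1| + |-7+ 1|
  = 5 + 15 + 5 + 6
  = 31

31


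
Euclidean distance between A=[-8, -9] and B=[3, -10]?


d = √((-8-3)² + (-9+ 10)²)
  = √(121 + 1)
  = √122 = 11.0454

11.0454


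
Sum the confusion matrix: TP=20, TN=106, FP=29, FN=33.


Total = TP + TN + FP + FN
= 20 + 106 + 29 + 33
= 188
(Predicted positive: 49, predicted negative: 139)

188


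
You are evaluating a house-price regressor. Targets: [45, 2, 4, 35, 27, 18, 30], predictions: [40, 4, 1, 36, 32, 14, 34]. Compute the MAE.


Absolute errors: |45-40|=5, |2-4|=2, |4-1|=3, |35-36|=1, |27-32|=5, |18-14|=4, |30-34|=4
Sum = 24
MAE = 24/7 = 24/7

24/7


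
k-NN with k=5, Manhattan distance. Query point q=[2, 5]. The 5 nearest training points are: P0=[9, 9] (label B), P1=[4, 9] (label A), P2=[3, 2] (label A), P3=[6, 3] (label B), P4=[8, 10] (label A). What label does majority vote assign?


d(q,P0) = 11  (label B)
d(q,P1) = 6  (label A)
d(q,P2) = 4  (label A)
d(q,P3) = 6  (label B)
d(q,P4) = 11  (label A)
Votes: A=3, B=2
Majority → A

A


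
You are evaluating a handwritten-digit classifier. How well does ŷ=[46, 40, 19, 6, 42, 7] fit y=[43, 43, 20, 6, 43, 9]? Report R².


ȳ = 27.3333
SS_res = Σ(y-ŷ)² = 24
SS_tot = Σ(y-ȳ)² = 1581.33
R² = 1 - SS_res/SS_tot = 1 - 0.0152 = 0.9848

0.9848


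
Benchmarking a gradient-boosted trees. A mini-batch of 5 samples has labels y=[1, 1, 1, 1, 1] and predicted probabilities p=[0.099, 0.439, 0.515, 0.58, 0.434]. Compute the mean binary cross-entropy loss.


L[0] = -ln(0.099) = 2.3126
L[1] = -ln(0.439) = 0.8233
L[2] = -ln(0.515) = 0.6636
L[3] = -ln(0.58) = 0.5447
L[4] = -ln(0.434) = 0.8347
mean = (2.3126 + 0.8233 + 0.6636 + 0.5447 + 0.8347)/5 = 1.0358

1.0358


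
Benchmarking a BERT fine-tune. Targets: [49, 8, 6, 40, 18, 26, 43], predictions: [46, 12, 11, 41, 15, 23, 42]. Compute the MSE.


Squared errors: (49-46)²=9, (8-12)²=16, (6-11)²=25, (40-41)²=1, (18-15)²=9, (26-23)²=9, (43-42)²=1
Sum = 70
MSE = 70/7 = 10

10


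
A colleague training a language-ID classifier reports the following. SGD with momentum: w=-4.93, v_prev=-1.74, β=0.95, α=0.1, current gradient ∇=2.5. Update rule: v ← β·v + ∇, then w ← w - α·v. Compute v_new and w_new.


v_new = 0.95·-1.74 + 2.5 = -1.653 + 2.5 = 0.847
w_new = -4.93 - 0.1·0.847 = -4.93 - 0.0847 = -5.0147

v_new=0.847, w_new=-5.0147


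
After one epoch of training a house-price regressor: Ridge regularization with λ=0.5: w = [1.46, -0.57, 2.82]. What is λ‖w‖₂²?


‖w‖₂² = (1.46)² + (-0.57)² + (2.82)²
     = 2.1316 + 0.3249 + 7.9524
     = 10.4089
λ·‖w‖₂² = 0.5·10.4089 = 5.20445

5.20445


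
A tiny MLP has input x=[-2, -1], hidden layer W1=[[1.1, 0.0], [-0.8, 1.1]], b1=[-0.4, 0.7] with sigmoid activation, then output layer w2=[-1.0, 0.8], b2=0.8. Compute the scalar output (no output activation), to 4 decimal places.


z1[0] = (1.1)·(-2) + (0.0)·(-1) - 0.4 = -2.6
z1[1] = (-0.8)·(-2) + (1.1)·(-1) + 0.7 = 1.2
h = sigmoid(z1) = [0.0691, 0.7685]
output = (-1.0)·(0.0691) + (0.8)·(0.7685) + 0.8 = 1.3457

1.3457


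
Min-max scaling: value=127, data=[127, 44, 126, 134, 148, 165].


min=44, max=165
(127-44)/(165-44) = 83/121 = 0.686

0.686


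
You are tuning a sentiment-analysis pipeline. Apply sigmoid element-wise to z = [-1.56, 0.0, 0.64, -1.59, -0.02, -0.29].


σ(-1.56) = 1/(1+e^1.56) = 0.1736
σ(0.0) = 1/(1+e^-0.0) = 0.5
σ(0.64) = 1/(1+e^-0.64) = 0.6548
σ(-1.59) = 1/(1+e^1.59) = 0.1694
σ(-0.02) = 1/(1+e^0.02) = 0.495
σ(-0.29) = 1/(1+e^0.29) = 0.428
result = [0.1736, 0.5, 0.6548, 0.1694, 0.495, 0.428]

[0.1736, 0.5, 0.6548, 0.1694, 0.495, 0.428]


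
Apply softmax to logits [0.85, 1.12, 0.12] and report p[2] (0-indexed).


Exponentials: e^0.85=2.3396, e^1.12=3.0649, e^0.12=1.1275
Sum = 6.532
Softmax = [0.3582, 0.4692, 0.1726]
p[2] = 1.1275/6.532 = 0.1726

0.1726


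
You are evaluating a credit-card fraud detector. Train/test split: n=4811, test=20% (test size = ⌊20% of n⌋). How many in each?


Test = ⌊4811·20/100⌋ = 962
Train = 4811 - 962 = 3849

Train: 3849, Test: 962


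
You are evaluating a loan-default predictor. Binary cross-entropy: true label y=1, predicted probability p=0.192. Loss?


BCE = -[y·ln(p) + (1-y)·ln(1-p)]
= -1·ln(0.192) - 0
= -ln(0.192) = 1.6503

1.6503


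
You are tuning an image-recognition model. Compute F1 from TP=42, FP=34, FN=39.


Precision = 42/76 = 0.5526
Recall = 42/81 = 0.5185
F1 = 2·P·R/(P+R) = 2·TP/(2·TP+FP+FN) = 84/(84+34+39) = 84/157 = 0.535

0.535


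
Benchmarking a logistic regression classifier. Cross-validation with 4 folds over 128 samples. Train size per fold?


Fold size = 128/4 = 32
Training per fold = 128 - 32 = 96

96


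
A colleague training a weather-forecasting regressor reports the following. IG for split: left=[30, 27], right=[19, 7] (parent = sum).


Parent = [49, 34], H_parent = 0.9763
H_left = 0.998 (n=57), H_right = 0.8404 (n=26)
H_children = (57/83)·0.998 + (26/83)·0.8404 = 0.9486
IG = 0.9763 - 0.9486 = 0.0277

0.0277


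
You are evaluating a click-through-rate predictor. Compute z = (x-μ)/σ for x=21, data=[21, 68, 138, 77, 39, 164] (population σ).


μ = 84.5, σ = 51.0123
z = (21 - 84.5)/51.0123 = -1.2448

-1.2448


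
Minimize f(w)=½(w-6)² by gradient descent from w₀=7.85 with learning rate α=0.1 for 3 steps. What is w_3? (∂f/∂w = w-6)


step 1: grad = 7.85-6 = 1.85; w = 7.85 - 0.1·(1.85) = 7.665
step 2: grad = 7.665-6 = 1.665; w = 7.665 - 0.1·(1.665) = 7.4985
step 3: grad = 7.4985-6 = 1.4985; w = 7.4985 - 0.1·(1.4985) = 7.34865

7.34865


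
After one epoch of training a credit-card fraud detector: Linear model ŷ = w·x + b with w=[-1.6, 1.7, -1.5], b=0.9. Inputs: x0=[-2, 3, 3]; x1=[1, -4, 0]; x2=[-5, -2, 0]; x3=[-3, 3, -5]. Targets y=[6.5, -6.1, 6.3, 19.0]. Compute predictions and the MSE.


ŷ0 = (-1.6)·(-2) + (1.7)·(3) + (-1.5)·(3) + 0.9 = 4.7
ŷ1 = (-1.6)·(1) + (1.7)·(-4) + (-1.5)·(0) + 0.9 = -7.5
ŷ2 = (-1.6)·(-5) + (1.7)·(-2) + (-1.5)·(0) + 0.9 = 5.5
ŷ3 = (-1.6)·(-3) + (1.7)·(3) + (-1.5)·(-5) + 0.9 = 18.3
errors² = [3.24, 1.96, 0.64, 0.49]
MSE = 6.3300/4 = 1.5825

1.5825


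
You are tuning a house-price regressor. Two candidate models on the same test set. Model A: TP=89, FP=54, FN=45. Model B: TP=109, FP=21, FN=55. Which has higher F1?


Model A: P=89/143=0.6224, R=89/134=0.6642, F1=2PR/(P+R)=2TP/(2TP+FP+FN)=178/277=0.6426
Model B: P=109/130=0.8385, R=109/164=0.6646, F1=2PR/(P+R)=2TP/(2TP+FP+FN)=218/294=0.7415
0.6426 < 0.7415 → Model B

Model B


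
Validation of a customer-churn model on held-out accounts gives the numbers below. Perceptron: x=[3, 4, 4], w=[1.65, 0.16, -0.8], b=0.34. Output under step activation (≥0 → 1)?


z = (3)·(1.65) + (4)·(0.16) + (4)·(-0.8) + 0.34
  = 2.73
step(z) = 1 (z≥0)

1


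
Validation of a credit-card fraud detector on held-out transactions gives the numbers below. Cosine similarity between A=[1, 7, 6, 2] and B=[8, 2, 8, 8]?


A·B = 1·8 + 7·2 + 6·8 + 2·8 = 86
‖A‖ = √90 = 9.4868, ‖B‖ = √196 = 14
cos = 86/(√90·√196) = 86/√17640 = 0.6475

0.6475


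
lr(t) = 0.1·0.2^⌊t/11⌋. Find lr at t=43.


n_drops = ⌊43/11⌋ = 3
lr = 0.1·0.2^3 = 0.1·0.008 = 0.0008

0.0008


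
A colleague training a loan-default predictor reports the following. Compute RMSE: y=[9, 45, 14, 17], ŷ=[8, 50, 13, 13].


MSE = 43/4 = 10.75
RMSE = √(43/4) = 3.2787

3.2787


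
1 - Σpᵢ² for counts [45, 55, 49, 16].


Probabilities: [45/165, 55/165, 49/165, 16/165] ≈ [0.2727, 0.3333, 0.297, 0.097]
Σpᵢ² = (2025 + 3025 + 2401 + 256)/165² = 7707/27225
Gini = 1 - Σpᵢ² = 1 - 7707/27225 = 0.7169

0.7169


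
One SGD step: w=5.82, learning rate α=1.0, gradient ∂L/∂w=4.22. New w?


w_new = w - α·∇
= 5.82 - 1.0·4.22
= 5.82 - 4.22
= 1.6

1.6


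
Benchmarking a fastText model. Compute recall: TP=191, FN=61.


Recall = TP/(TP+FN)
= 191/(191+61)
= 191/252 = 75.79%

75.79%


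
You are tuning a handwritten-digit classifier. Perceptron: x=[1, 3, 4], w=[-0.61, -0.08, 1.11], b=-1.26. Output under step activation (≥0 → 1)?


z = (1)·(-0.61) + (3)·(-0.08) + (4)·(1.11) - 1.26
  = 2.33
step(z) = 1 (z≥0)

1


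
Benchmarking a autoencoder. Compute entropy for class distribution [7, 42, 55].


Probabilities: [7/104, 42/104, 55/104] ≈ [0.0673, 0.4038, 0.5288]
H = -((7/104)·log₂(7/104) + (42/104)·log₂(42/104) + (55/104)·log₂(55/104))
  = 1.2764 bits

1.2764 bits


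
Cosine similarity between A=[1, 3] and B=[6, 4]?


A·B = 1·6 + 3·4 = 18
‖A‖ = √10 = 3.1623, ‖B‖ = √52 = 7.2111
cos = 18/(√10·√52) = 18/√520 = 0.7894

0.7894


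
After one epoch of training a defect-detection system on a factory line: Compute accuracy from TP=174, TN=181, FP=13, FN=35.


Accuracy = (TP+TN)/(TP+TN+FP+FN)
= (174+181)/(403)
= 355/403 = 88.09%

88.09%


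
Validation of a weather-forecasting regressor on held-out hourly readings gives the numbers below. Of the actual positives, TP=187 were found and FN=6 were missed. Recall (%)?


Recall = TP/(TP+FN)
= 187/(187+6)
= 187/193 = 96.89%

96.89%


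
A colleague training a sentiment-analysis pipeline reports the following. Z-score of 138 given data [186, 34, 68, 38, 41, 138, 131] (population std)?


μ = 90.8571, σ = 55.9603
z = (138 - 90.8571)/55.9603 = 0.8424

0.8424


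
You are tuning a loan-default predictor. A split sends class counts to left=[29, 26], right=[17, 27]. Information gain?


Parent = [46, 53], H_parent = 0.9964
H_left = 0.9979 (n=55), H_right = 0.9624 (n=44)
H_children = (55/99)·0.9979 + (44/99)·0.9624 = 0.9821
IG = 0.9964 - 0.9821 = 0.0143

0.0143


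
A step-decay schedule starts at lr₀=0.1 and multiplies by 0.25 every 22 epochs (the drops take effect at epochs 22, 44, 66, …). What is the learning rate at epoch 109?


n_drops = ⌊109/22⌋ = 4
lr = 0.1·0.25^4 = 0.1·0.00390625 = 0.000390625

0.000390625


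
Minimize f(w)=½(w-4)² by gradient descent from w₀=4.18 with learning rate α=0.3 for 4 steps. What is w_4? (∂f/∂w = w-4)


step 1: grad = 4.18-4 = 0.18; w = 4.18 - 0.3·(0.18) = 4.126
step 2: grad = 4.126-4 = 0.126; w = 4.126 - 0.3·(0.126) = 4.0882
step 3: grad = 4.0882-4 = 0.0882; w = 4.0882 - 0.3·(0.0882) = 4.06174
step 4: grad = 4.06174-4 = 0.06174; w = 4.06174 - 0.3·(0.06174) = 4.043218

4.043218


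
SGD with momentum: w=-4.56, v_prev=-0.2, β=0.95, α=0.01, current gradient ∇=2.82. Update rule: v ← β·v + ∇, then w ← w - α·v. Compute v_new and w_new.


v_new = 0.95·-0.2 + 2.82 = -0.19 + 2.82 = 2.63
w_new = -4.56 - 0.01·2.63 = -4.56 - 0.0263 = -4.5863

v_new=2.63, w_new=-4.5863


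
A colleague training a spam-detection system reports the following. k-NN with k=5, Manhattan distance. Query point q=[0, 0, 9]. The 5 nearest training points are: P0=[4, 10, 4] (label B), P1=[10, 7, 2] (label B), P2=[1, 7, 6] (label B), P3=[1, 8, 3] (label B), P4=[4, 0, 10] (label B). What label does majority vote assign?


d(q,P0) = 19  (label B)
d(q,P1) = 24  (label B)
d(q,P2) = 11  (label B)
d(q,P3) = 15  (label B)
d(q,P4) = 5  (label B)
Votes: A=0, B=5
Majority → B

B


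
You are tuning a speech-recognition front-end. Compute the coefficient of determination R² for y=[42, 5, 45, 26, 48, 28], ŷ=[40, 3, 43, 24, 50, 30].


ȳ = 32.3333
SS_res = Σ(y-ŷ)² = 24
SS_tot = Σ(y-ȳ)² = 1305.33
R² = 1 - SS_res/SS_tot = 1 - 0.0184 = 0.9816

0.9816


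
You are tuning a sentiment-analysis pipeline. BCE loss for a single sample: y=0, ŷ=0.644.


BCE = -[y·ln(p) + (1-y)·ln(1-p)]
= -0 - 1·ln(1-0.644)
= -ln(0.356) = 1.0328

1.0328


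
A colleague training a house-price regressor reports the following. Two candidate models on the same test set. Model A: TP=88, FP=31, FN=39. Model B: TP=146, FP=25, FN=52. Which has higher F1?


Model A: P=88/119=0.7395, R=88/127=0.6929, F1=2PR/(P+R)=2TP/(2TP+FP+FN)=176/246=0.7154
Model B: P=146/171=0.8538, R=146/198=0.7374, F1=2PR/(P+R)=2TP/(2TP+FP+FN)=292/369=0.7913
0.7154 < 0.7913 → Model B

Model B


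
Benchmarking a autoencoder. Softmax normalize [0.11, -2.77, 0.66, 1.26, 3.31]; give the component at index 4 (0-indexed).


Exponentials: e^0.11=1.1163, e^-2.77=0.0627, e^0.66=1.9348, e^1.26=3.5254, e^3.31=27.3851
Sum = 34.0243
Softmax = [0.0328, 0.0018, 0.0569, 0.1036, 0.8049]
p[4] = 27.3851/34.0243 = 0.8049

0.8049


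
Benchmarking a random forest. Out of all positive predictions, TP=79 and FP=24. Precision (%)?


Precision = TP/(TP+FP)
= 79/(79+24)
= 79/103 = 76.7%

76.7%


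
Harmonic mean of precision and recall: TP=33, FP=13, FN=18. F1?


Precision = 33/46 = 0.7174
Recall = 33/51 = 0.6471
F1 = 2·P·R/(P+R) = 2·TP/(2·TP+FP+FN) = 66/(66+13+18) = 66/97 = 0.6804

0.6804


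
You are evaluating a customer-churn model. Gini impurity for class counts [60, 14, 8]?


Probabilities: [60/82, 14/82, 8/82] ≈ [0.7317, 0.1707, 0.0976]
Σpᵢ² = (3600 + 196 + 64)/82² = 3860/6724
Gini = 1 - Σpᵢ² = 1 - 3860/6724 = 0.4259

0.4259


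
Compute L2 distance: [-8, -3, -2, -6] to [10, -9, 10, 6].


d = √((-8-10)² + (-3+ 9)² + (-2-10)² + (-6-6)²)
  = √(324 + 36 + 144 + 144)
  = √648 = 25.4558

25.4558


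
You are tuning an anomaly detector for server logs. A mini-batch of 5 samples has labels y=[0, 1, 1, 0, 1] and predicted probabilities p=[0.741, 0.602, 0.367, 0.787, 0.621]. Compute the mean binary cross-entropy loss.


L[0] = -ln(1-0.741) = -ln(0.259) = 1.3509
L[1] = -ln(0.602) = 0.5075
L[2] = -ln(0.367) = 1.0024
L[3] = -ln(1-0.787) = -ln(0.213) = 1.5465
L[4] = -ln(0.621) = 0.4764
mean = (1.3509 + 0.5075 + 1.0024 + 1.5465 + 0.4764)/5 = 0.9767

0.9767


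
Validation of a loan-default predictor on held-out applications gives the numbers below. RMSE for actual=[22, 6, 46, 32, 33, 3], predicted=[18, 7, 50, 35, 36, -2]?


MSE = 76/6 = 12.6667
RMSE = √(76/6) = 3.559

3.559


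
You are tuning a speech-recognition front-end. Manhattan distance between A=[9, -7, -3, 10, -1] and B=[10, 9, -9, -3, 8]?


d = |9-10| + |-7-9| + |-3+ 9| + |10+ 3| + |-1-8|
  = 1 + 16 + 6 + 13 + 9
  = 45

45


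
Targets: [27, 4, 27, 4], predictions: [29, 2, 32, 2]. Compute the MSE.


Squared errors: (27-29)²=4, (4-2)²=4, (27-32)²=25, (4-2)²=4
Sum = 37
MSE = 37/4 = 37/4

37/4


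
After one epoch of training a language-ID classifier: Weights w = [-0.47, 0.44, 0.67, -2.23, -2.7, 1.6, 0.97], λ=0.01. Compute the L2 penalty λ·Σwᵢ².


‖w‖₂² = (-0.47)² + (0.44)² + (0.67)² + (-2.23)² + (-2.7)² + (1.6)² + (0.97)²
     = 0.2209 + 0.1936 + 0.4489 + 4.9729 + 7.29 + 2.56 + 0.9409
     = 16.6272
λ·‖w‖₂² = 0.01·16.6272 = 0.166272

0.166272


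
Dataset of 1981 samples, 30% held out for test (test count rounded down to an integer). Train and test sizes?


Test = ⌊1981·30/100⌋ = 594
Train = 1981 - 594 = 1387

Train: 1387, Test: 594


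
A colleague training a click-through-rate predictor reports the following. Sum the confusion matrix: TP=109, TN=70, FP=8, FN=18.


Total = TP + TN + FP + FN
= 109 + 70 + 8 + 18
= 205
(Predicted positive: 117, predicted negative: 88)

205


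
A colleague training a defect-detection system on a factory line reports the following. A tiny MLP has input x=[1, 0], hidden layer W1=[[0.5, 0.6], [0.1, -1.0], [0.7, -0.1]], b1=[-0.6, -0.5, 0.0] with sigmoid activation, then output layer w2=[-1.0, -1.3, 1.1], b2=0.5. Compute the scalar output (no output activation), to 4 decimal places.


z1[0] = (0.5)·(1) + (0.6)·(0) - 0.6 = -0.1
z1[1] = (0.1)·(1) + (-1.0)·(0) - 0.5 = -0.4
z1[2] = (0.7)·(1) + (-0.1)·(0) + 0.0 = 0.7
h = sigmoid(z1) = [0.475, 0.4013, 0.6682]
output = (-1.0)·(0.475) + (-1.3)·(0.4013) + (1.1)·(0.6682) + 0.5 = 0.2383

0.2383


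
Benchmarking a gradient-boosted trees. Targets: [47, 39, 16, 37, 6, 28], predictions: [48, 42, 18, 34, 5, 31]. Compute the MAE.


Absolute errors: |47-48|=1, |39-42|=3, |16-18|=2, |37-34|=3, |6-5|=1, |28-31|=3
Sum = 13
MAE = 13/6 = 13/6

13/6


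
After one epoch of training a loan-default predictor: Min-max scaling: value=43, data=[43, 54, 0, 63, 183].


min=0, max=183
(43-0)/(183-0) = 43/183 = 0.235

0.235


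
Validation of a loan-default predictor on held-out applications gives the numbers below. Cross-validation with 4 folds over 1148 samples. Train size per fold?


Fold size = 1148/4 = 287
Training per fold = 1148 - 287 = 861

861


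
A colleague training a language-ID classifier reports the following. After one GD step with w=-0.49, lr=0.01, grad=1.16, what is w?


w_new = w - α·∇
= -0.49 - 0.01·1.16
= -0.49 - 0.0116
= -0.5016

-0.5016


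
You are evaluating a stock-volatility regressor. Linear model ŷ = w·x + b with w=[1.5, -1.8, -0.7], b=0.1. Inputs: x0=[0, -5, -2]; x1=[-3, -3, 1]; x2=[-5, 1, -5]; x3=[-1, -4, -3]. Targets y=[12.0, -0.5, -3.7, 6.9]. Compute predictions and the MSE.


ŷ0 = (1.5)·(0) + (-1.8)·(-5) + (-0.7)·(-2) + 0.1 = 10.5
ŷ1 = (1.5)·(-3) + (-1.8)·(-3) + (-0.7)·(1) + 0.1 = 0.3
ŷ2 = (1.5)·(-5) + (-1.8)·(1) + (-0.7)·(-5) + 0.1 = -5.7
ŷ3 = (1.5)·(-1) + (-1.8)·(-4) + (-0.7)·(-3) + 0.1 = 7.9
errors² = [2.25, 0.64, 4.0, 1.0]
MSE = 7.8900/4 = 1.9725

1.9725


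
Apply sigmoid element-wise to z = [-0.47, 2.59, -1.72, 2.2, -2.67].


σ(-0.47) = 1/(1+e^0.47) = 0.3846
σ(2.59) = 1/(1+e^-2.59) = 0.9302
σ(-1.72) = 1/(1+e^1.72) = 0.1519
σ(2.2) = 1/(1+e^-2.2) = 0.9002
σ(-2.67) = 1/(1+e^2.67) = 0.0648
result = [0.3846, 0.9302, 0.1519, 0.9002, 0.0648]

[0.3846, 0.9302, 0.1519, 0.9002, 0.0648]


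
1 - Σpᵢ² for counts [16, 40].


Probabilities: [16/56, 40/56] ≈ [0.2857, 0.7143]
Σpᵢ² = (256 + 1600)/56² = 1856/3136
Gini = 1 - Σpᵢ² = 1 - 1856/3136 = 0.4082

0.4082


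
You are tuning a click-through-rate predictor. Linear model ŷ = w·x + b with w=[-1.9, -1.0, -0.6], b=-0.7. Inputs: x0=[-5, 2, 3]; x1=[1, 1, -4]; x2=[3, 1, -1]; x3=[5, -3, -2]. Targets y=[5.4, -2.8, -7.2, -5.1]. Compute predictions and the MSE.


ŷ0 = (-1.9)·(-5) + (-1.0)·(2) + (-0.6)·(3) - 0.7 = 5.0
ŷ1 = (-1.9)·(1) + (-1.0)·(1) + (-0.6)·(-4) - 0.7 = -1.2
ŷ2 = (-1.9)·(3) + (-1.0)·(1) + (-0.6)·(-1) - 0.7 = -6.8
ŷ3 = (-1.9)·(5) + (-1.0)·(-3) + (-0.6)·(-2) - 0.7 = -6.0
errors² = [0.16, 2.56, 0.16, 0.81]
MSE = 3.6900/4 = 0.9225

0.9225


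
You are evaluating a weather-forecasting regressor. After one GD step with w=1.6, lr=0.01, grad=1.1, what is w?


w_new = w - α·∇
= 1.6 - 0.01·1.1
= 1.6 - 0.011
= 1.589

1.589


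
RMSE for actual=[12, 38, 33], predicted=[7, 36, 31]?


MSE = 33/3 = 11
RMSE = √(33/3) = 3.3166

3.3166


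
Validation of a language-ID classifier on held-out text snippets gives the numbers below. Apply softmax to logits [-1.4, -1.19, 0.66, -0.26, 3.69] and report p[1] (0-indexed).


Exponentials: e^-1.4=0.2466, e^-1.19=0.3042, e^0.66=1.9348, e^-0.26=0.7711, e^3.69=40.0448
Sum = 43.3015
Softmax = [0.0057, 0.007, 0.0447, 0.0178, 0.9248]
p[1] = 0.3042/43.3015 = 0.007

0.007


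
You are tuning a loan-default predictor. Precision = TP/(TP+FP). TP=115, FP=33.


Precision = TP/(TP+FP)
= 115/(115+33)
= 115/148 = 77.7%

77.7%


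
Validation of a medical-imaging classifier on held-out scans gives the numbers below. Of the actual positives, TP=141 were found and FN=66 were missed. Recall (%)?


Recall = TP/(TP+FN)
= 141/(141+66)
= 141/207 = 68.12%

68.12%


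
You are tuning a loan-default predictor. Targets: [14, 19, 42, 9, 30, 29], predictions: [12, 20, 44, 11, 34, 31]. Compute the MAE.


Absolute errors: |14-12|=2, |19-20|=1, |42-44|=2, |9-11|=2, |30-34|=4, |29-31|=2
Sum = 13
MAE = 13/6 = 13/6

13/6


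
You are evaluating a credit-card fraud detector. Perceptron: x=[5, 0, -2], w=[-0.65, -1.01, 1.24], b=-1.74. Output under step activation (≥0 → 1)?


z = (5)·(-0.65) + (0)·(-1.01) + (-2)·(1.24) - 1.74
  = -7.47
step(z) = 0 (z<0)

0


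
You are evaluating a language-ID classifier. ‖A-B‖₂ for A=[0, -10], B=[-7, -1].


d = √((0+ 7)² + (-10+ 1)²)
  = √(49 + 81)
  = √130 = 11.4018

11.4018


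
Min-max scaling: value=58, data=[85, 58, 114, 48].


min=48, max=114
(58-48)/(114-48) = 10/66 = 0.1515

0.1515


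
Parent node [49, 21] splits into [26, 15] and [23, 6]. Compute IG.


Parent = [49, 21], H_parent = 0.8813
H_left = 0.9474 (n=41), H_right = 0.7355 (n=29)
H_children = (41/70)·0.9474 + (29/70)·0.7355 = 0.8596
IG = 0.8813 - 0.8596 = 0.0217

0.0217


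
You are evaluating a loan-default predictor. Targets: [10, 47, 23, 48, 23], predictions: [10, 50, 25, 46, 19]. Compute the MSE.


Squared errors: (10-10)²=0, (47-50)²=9, (23-25)²=4, (48-46)²=4, (23-19)²=16
Sum = 33
MSE = 33/5 = 33/5

33/5


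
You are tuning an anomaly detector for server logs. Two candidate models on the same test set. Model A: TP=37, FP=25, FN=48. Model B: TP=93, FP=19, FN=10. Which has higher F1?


Model A: P=37/62=0.5968, R=37/85=0.4353, F1=2PR/(P+R)=2TP/(2TP+FP+FN)=74/147=0.5034
Model B: P=93/112=0.8304, R=93/103=0.9029, F1=2PR/(P+R)=2TP/(2TP+FP+FN)=186/215=0.8651
0.5034 < 0.8651 → Model B

Model B
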